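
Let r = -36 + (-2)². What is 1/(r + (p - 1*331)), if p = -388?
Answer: -1/751 ≈ -0.0013316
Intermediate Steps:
r = -32 (r = -36 + 4 = -32)
1/(r + (p - 1*331)) = 1/(-32 + (-388 - 1*331)) = 1/(-32 + (-388 - 331)) = 1/(-32 - 719) = 1/(-751) = -1/751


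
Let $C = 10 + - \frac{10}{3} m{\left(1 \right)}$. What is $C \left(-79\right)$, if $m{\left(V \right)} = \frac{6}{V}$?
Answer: $790$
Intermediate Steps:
$C = -10$ ($C = 10 + - \frac{10}{3} \cdot \frac{6}{1} = 10 + \left(-10\right) \frac{1}{3} \cdot 6 \cdot 1 = 10 - 20 = -10$)
$C \left(-79\right) = \left(-10\right) \left(-79\right) = 790$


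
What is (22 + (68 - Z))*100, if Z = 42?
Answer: 4800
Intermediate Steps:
(22 + (68 - Z))*100 = (22 + (68 - 1*42))*100 = (22 + (68 - 42))*100 = (22 + 26)*100 = 48*100 = 4800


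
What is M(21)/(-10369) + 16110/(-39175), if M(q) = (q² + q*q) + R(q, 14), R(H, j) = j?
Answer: -40429078/81241115 ≈ -0.49764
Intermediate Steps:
M(q) = 14 + 2*q² (M(q) = (q² + q*q) + 14 = (q² + q²) + 14 = 2*q² + 14 = 14 + 2*q²)
M(21)/(-10369) + 16110/(-39175) = (14 + 2*21²)/(-10369) + 16110/(-39175) = (14 + 2*441)*(-1/10369) + 16110*(-1/39175) = (14 + 882)*(-1/10369) - 3222/7835 = 896*(-1/10369) - 3222/7835 = -896/10369 - 3222/7835 = -40429078/81241115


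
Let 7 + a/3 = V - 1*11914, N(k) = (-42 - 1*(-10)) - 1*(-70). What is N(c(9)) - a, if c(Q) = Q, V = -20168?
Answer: 96305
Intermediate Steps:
N(k) = 38 (N(k) = (-42 + 10) + 70 = -32 + 70 = 38)
a = -96267 (a = -21 + 3*(-20168 - 1*11914) = -21 + 3*(-20168 - 11914) = -21 + 3*(-32082) = -21 - 96246 = -96267)
N(c(9)) - a = 38 - 1*(-96267) = 38 + 96267 = 96305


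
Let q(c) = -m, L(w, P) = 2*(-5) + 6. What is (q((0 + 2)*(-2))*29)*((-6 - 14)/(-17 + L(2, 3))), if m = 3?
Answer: -580/7 ≈ -82.857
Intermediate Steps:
L(w, P) = -4 (L(w, P) = -10 + 6 = -4)
q(c) = -3 (q(c) = -1*3 = -3)
(q((0 + 2)*(-2))*29)*((-6 - 14)/(-17 + L(2, 3))) = (-3*29)*((-6 - 14)/(-17 - 4)) = -(-1740)/(-21) = -(-1740)*(-1)/21 = -87*20/21 = -580/7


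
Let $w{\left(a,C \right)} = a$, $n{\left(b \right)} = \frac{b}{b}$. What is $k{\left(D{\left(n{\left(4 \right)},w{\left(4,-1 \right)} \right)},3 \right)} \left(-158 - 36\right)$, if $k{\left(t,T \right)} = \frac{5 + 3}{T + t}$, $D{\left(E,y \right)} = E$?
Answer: $-388$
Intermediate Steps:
$n{\left(b \right)} = 1$
$k{\left(t,T \right)} = \frac{8}{T + t}$
$k{\left(D{\left(n{\left(4 \right)},w{\left(4,-1 \right)} \right)},3 \right)} \left(-158 - 36\right) = \frac{8}{3 + 1} \left(-158 - 36\right) = \frac{8}{4} \left(-194\right) = 8 \cdot \frac{1}{4} \left(-194\right) = 2 \left(-194\right) = -388$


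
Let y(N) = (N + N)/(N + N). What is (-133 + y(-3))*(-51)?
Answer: 6732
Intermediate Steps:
y(N) = 1 (y(N) = (2*N)/((2*N)) = (2*N)*(1/(2*N)) = 1)
(-133 + y(-3))*(-51) = (-133 + 1)*(-51) = -132*(-51) = 6732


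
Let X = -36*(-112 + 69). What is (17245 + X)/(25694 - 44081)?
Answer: -18793/18387 ≈ -1.0221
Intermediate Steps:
X = 1548 (X = -36*(-43) = 1548)
(17245 + X)/(25694 - 44081) = (17245 + 1548)/(25694 - 44081) = 18793/(-18387) = 18793*(-1/18387) = -18793/18387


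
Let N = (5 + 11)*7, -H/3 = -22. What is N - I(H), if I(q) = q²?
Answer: -4244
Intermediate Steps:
H = 66 (H = -3*(-22) = 66)
N = 112 (N = 16*7 = 112)
N - I(H) = 112 - 1*66² = 112 - 1*4356 = 112 - 4356 = -4244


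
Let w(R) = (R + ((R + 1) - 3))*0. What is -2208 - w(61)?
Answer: -2208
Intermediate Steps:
w(R) = 0 (w(R) = (R + ((1 + R) - 3))*0 = (R + (-2 + R))*0 = (-2 + 2*R)*0 = 0)
-2208 - w(61) = -2208 - 1*0 = -2208 + 0 = -2208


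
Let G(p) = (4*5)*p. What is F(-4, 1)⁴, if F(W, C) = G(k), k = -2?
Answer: 2560000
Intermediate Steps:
G(p) = 20*p
F(W, C) = -40 (F(W, C) = 20*(-2) = -40)
F(-4, 1)⁴ = (-40)⁴ = 2560000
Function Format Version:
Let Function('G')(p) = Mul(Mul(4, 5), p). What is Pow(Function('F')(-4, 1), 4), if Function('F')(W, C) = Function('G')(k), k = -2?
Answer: 2560000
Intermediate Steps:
Function('G')(p) = Mul(20, p)
Function('F')(W, C) = -40 (Function('F')(W, C) = Mul(20, -2) = -40)
Pow(Function('F')(-4, 1), 4) = Pow(-40, 4) = 2560000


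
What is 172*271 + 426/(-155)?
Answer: 7224434/155 ≈ 46609.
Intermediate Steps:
172*271 + 426/(-155) = 46612 + 426*(-1/155) = 46612 - 426/155 = 7224434/155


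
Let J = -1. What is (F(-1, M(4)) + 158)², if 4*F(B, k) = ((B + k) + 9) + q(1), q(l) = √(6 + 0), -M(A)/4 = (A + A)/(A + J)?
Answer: 1782299/72 + 236*√6/3 ≈ 24947.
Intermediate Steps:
M(A) = -8*A/(-1 + A) (M(A) = -4*(A + A)/(A - 1) = -4*2*A/(-1 + A) = -8*A/(-1 + A))
q(l) = √6
F(B, k) = 9/4 + B/4 + k/4 + √6/4 (F(B, k) = (((B + k) + 9) + √6)/4 = ((9 + B + k) + √6)/4 = (9 + B + k + √6)/4 = 9/4 + B/4 + k/4 + √6/4)
(F(-1, M(4)) + 158)² = ((9/4 + (¼)*(-1) + (-8*4/(-1 + 4))/4 + √6/4) + 158)² = ((9/4 - ¼ + (-8*4/3)/4 + √6/4) + 158)² = ((9/4 - ¼ + (-8*4*⅓)/4 + √6/4) + 158)² = ((9/4 - ¼ + (¼)*(-32/3) + √6/4) + 158)² = ((9/4 - ¼ - 8/3 + √6/4) + 158)² = ((-⅔ + √6/4) + 158)² = (472/3 + √6/4)²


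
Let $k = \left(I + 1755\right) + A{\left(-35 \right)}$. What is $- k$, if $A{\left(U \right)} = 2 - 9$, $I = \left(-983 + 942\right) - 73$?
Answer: $-1634$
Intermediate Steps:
$I = -114$ ($I = -41 - 73 = -114$)
$A{\left(U \right)} = -7$ ($A{\left(U \right)} = 2 - 9 = -7$)
$k = 1634$ ($k = \left(-114 + 1755\right) - 7 = 1641 - 7 = 1634$)
$- k = \left(-1\right) 1634 = -1634$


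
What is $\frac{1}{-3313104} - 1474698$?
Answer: $- \frac{4885827842593}{3313104} \approx -1.4747 \cdot 10^{6}$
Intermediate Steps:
$\frac{1}{-3313104} - 1474698 = - \frac{1}{3313104} - 1474698 = - \frac{4885827842593}{3313104}$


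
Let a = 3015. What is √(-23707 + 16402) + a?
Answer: 3015 + I*√7305 ≈ 3015.0 + 85.469*I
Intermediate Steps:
√(-23707 + 16402) + a = √(-23707 + 16402) + 3015 = √(-7305) + 3015 = I*√7305 + 3015 = 3015 + I*√7305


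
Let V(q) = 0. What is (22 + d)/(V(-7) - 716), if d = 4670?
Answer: -1173/179 ≈ -6.5531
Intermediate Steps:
(22 + d)/(V(-7) - 716) = (22 + 4670)/(0 - 716) = 4692/(-716) = 4692*(-1/716) = -1173/179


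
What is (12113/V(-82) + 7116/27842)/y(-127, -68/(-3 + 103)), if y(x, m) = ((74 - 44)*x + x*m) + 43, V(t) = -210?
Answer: 839389465/53800098912 ≈ 0.015602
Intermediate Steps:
y(x, m) = 43 + 30*x + m*x (y(x, m) = (30*x + m*x) + 43 = 43 + 30*x + m*x)
(12113/V(-82) + 7116/27842)/y(-127, -68/(-3 + 103)) = (12113/(-210) + 7116/27842)/(43 + 30*(-127) - 68/(-3 + 103)*(-127)) = (12113*(-1/210) + 7116*(1/27842))/(43 - 3810 - 68/100*(-127)) = (-12113/210 + 3558/13921)/(43 - 3810 - 68*1/100*(-127)) = -167877893/(2923410*(43 - 3810 - 17/25*(-127))) = -167877893/(2923410*(43 - 3810 + 2159/25)) = -167877893/(2923410*(-92016/25)) = -167877893/2923410*(-25/92016) = 839389465/53800098912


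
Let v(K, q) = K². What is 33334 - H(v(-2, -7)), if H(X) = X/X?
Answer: 33333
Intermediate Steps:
H(X) = 1
33334 - H(v(-2, -7)) = 33334 - 1*1 = 33334 - 1 = 33333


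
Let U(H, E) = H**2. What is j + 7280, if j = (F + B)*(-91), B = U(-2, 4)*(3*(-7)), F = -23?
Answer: 17017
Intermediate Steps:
B = -84 (B = (-2)**2*(3*(-7)) = 4*(-21) = -84)
j = 9737 (j = (-23 - 84)*(-91) = -107*(-91) = 9737)
j + 7280 = 9737 + 7280 = 17017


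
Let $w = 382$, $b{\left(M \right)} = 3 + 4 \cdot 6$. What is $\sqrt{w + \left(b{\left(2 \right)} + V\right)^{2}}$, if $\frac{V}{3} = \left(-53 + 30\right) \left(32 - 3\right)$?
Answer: $\sqrt{3897058} \approx 1974.1$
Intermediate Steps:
$b{\left(M \right)} = 27$ ($b{\left(M \right)} = 3 + 24 = 27$)
$V = -2001$ ($V = 3 \left(-53 + 30\right) \left(32 - 3\right) = 3 \left(\left(-23\right) 29\right) = 3 \left(-667\right) = -2001$)
$\sqrt{w + \left(b{\left(2 \right)} + V\right)^{2}} = \sqrt{382 + \left(27 - 2001\right)^{2}} = \sqrt{382 + \left(-1974\right)^{2}} = \sqrt{382 + 3896676} = \sqrt{3897058}$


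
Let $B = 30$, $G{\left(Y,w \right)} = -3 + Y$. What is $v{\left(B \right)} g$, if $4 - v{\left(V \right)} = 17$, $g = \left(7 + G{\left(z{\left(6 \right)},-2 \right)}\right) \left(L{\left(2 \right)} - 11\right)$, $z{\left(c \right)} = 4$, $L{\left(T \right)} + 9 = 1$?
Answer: $1976$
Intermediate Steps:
$L{\left(T \right)} = -8$ ($L{\left(T \right)} = -9 + 1 = -8$)
$g = -152$ ($g = \left(7 + \left(-3 + 4\right)\right) \left(-8 - 11\right) = \left(7 + 1\right) \left(-19\right) = 8 \left(-19\right) = -152$)
$v{\left(V \right)} = -13$ ($v{\left(V \right)} = 4 - 17 = -13$)
$v{\left(B \right)} g = \left(-13\right) \left(-152\right) = 1976$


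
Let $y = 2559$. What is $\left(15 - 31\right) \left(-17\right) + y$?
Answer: $2831$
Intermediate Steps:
$\left(15 - 31\right) \left(-17\right) + y = \left(15 - 31\right) \left(-17\right) + 2559 = \left(-16\right) \left(-17\right) + 2559 = 272 + 2559 = 2831$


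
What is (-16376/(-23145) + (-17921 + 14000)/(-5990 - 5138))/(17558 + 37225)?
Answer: 272983673/14109775809480 ≈ 1.9347e-5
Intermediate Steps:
(-16376/(-23145) + (-17921 + 14000)/(-5990 - 5138))/(17558 + 37225) = (-16376*(-1/23145) - 3921/(-11128))/54783 = (16376/23145 - 3921*(-1/11128))*(1/54783) = (16376/23145 + 3921/11128)*(1/54783) = (272983673/257557560)*(1/54783) = 272983673/14109775809480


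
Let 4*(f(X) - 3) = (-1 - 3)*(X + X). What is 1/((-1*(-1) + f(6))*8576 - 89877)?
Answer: -1/158485 ≈ -6.3097e-6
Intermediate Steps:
f(X) = 3 - 2*X (f(X) = 3 + ((-1 - 3)*(X + X))/4 = 3 + (-8*X)/4 = 3 - 2*X)
1/((-1*(-1) + f(6))*8576 - 89877) = 1/((-1*(-1) + (3 - 2*6))*8576 - 89877) = 1/((1 + (3 - 12))*8576 - 89877) = 1/((1 - 9)*8576 - 89877) = 1/(-8*8576 - 89877) = 1/(-68608 - 89877) = 1/(-158485) = -1/158485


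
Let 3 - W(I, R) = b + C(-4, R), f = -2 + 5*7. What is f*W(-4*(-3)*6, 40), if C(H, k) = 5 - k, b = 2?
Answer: 1188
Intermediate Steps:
f = 33 (f = -2 + 35 = 33)
W(I, R) = -4 + R (W(I, R) = 3 - (2 + (5 - R)) = 3 - (7 - R) = 3 + (-7 + R) = -4 + R)
f*W(-4*(-3)*6, 40) = 33*(-4 + 40) = 33*36 = 1188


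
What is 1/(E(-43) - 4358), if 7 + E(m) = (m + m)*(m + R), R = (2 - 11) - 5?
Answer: 1/537 ≈ 0.0018622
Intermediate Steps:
R = -14 (R = -9 - 5 = -14)
E(m) = -7 + 2*m*(-14 + m) (E(m) = -7 + (m + m)*(m - 14) = -7 + (2*m)*(-14 + m) = -7 + 2*m*(-14 + m))
1/(E(-43) - 4358) = 1/((-7 - 28*(-43) + 2*(-43)**2) - 4358) = 1/((-7 + 1204 + 2*1849) - 4358) = 1/((-7 + 1204 + 3698) - 4358) = 1/(4895 - 4358) = 1/537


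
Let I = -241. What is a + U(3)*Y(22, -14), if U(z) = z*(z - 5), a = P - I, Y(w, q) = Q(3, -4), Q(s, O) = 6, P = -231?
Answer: -26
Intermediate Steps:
Y(w, q) = 6
a = 10 (a = -231 - 1*(-241) = -231 + 241 = 10)
U(z) = z*(-5 + z)
a + U(3)*Y(22, -14) = 10 + (3*(-5 + 3))*6 = 10 + (3*(-2))*6 = 10 - 6*6 = 10 - 36 = -26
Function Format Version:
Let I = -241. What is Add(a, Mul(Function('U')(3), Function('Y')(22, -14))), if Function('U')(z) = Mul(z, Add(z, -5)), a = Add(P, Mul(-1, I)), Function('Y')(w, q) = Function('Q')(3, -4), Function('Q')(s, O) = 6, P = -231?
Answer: -26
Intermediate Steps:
Function('Y')(w, q) = 6
a = 10 (a = Add(-231, Mul(-1, -241)) = Add(-231, 241) = 10)
Function('U')(z) = Mul(z, Add(-5, z))
Add(a, Mul(Function('U')(3), Function('Y')(22, -14))) = Add(10, Mul(Mul(3, Add(-5, 3)), 6)) = Add(10, Mul(Mul(3, -2), 6)) = Add(10, Mul(-6, 6)) = Add(10, -36) = -26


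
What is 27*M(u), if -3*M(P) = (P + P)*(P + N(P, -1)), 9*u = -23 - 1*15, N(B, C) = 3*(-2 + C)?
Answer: -9044/9 ≈ -1004.9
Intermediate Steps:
N(B, C) = -6 + 3*C
u = -38/9 (u = (-23 - 1*15)/9 = (-23 - 15)/9 = (⅑)*(-38) = -38/9 ≈ -4.2222)
M(P) = -2*P*(-9 + P)/3 (M(P) = -(P + P)*(P + (-6 + 3*(-1)))/3 = -2*P*(P + (-6 - 3))/3 = -2*P*(P - 9)/3 = -2*P*(-9 + P)/3)
27*M(u) = 27*((⅔)*(-38/9)*(9 - 1*(-38/9))) = 27*((⅔)*(-38/9)*(9 + 38/9)) = 27*((⅔)*(-38/9)*(119/9)) = 27*(-9044/243) = -9044/9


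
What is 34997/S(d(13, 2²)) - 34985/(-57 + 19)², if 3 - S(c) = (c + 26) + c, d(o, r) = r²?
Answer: -52459843/79420 ≈ -660.54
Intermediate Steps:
S(c) = -23 - 2*c (S(c) = 3 - ((c + 26) + c) = 3 - ((26 + c) + c) = 3 - (26 + 2*c) = 3 + (-26 - 2*c) = -23 - 2*c)
34997/S(d(13, 2²)) - 34985/(-57 + 19)² = 34997/(-23 - 2*(2²)²) - 34985/(-57 + 19)² = 34997/(-23 - 2*4²) - 34985/((-38)²) = 34997/(-23 - 2*16) - 34985/1444 = 34997/(-23 - 32) - 34985*1/1444 = 34997/(-55) - 34985/1444 = 34997*(-1/55) - 34985/1444 = -34997/55 - 34985/1444 = -52459843/79420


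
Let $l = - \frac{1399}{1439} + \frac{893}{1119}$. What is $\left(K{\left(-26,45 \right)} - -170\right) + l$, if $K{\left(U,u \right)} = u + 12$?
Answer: $\frac{365244253}{1610241} \approx 226.83$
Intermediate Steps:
$K{\left(U,u \right)} = 12 + u$
$l = - \frac{280454}{1610241}$ ($l = \left(-1399\right) \frac{1}{1439} + 893 \cdot \frac{1}{1119} = - \frac{1399}{1439} + \frac{893}{1119} = - \frac{280454}{1610241} \approx -0.17417$)
$\left(K{\left(-26,45 \right)} - -170\right) + l = \left(\left(12 + 45\right) - -170\right) - \frac{280454}{1610241} = \left(57 + 170\right) - \frac{280454}{1610241} = 227 - \frac{280454}{1610241} = \frac{365244253}{1610241}$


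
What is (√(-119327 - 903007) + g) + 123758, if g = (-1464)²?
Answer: 2267054 + I*√1022334 ≈ 2.2671e+6 + 1011.1*I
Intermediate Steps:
g = 2143296
(√(-119327 - 903007) + g) + 123758 = (√(-119327 - 903007) + 2143296) + 123758 = (√(-1022334) + 2143296) + 123758 = (I*√1022334 + 2143296) + 123758 = (2143296 + I*√1022334) + 123758 = 2267054 + I*√1022334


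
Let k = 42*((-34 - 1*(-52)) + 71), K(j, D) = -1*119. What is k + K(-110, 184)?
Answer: 3619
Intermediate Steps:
K(j, D) = -119
k = 3738 (k = 42*((-34 + 52) + 71) = 42*(18 + 71) = 42*89 = 3738)
k + K(-110, 184) = 3738 - 119 = 3619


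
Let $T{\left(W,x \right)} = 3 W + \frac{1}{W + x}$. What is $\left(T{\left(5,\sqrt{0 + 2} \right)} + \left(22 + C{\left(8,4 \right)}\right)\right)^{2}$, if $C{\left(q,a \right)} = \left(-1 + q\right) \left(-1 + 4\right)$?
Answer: $\frac{1792923}{529} - \frac{2678 \sqrt{2}}{529} \approx 3382.1$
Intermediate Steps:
$C{\left(q,a \right)} = -3 + 3 q$ ($C{\left(q,a \right)} = \left(-1 + q\right) 3 = -3 + 3 q$)
$T{\left(W,x \right)} = \frac{1}{W + x} + 3 W$
$\left(T{\left(5,\sqrt{0 + 2} \right)} + \left(22 + C{\left(8,4 \right)}\right)\right)^{2} = \left(\frac{1 + 3 \cdot 5^{2} + 3 \cdot 5 \sqrt{0 + 2}}{5 + \sqrt{0 + 2}} + \left(22 + \left(-3 + 3 \cdot 8\right)\right)\right)^{2} = \left(\frac{1 + 3 \cdot 25 + 3 \cdot 5 \sqrt{2}}{5 + \sqrt{2}} + \left(22 + \left(-3 + 24\right)\right)\right)^{2} = \left(\frac{1 + 75 + 15 \sqrt{2}}{5 + \sqrt{2}} + \left(22 + 21\right)\right)^{2} = \left(\frac{76 + 15 \sqrt{2}}{5 + \sqrt{2}} + 43\right)^{2} = \left(43 + \frac{76 + 15 \sqrt{2}}{5 + \sqrt{2}}\right)^{2}$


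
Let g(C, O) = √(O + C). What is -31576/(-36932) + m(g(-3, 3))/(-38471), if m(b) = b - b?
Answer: 7894/9233 ≈ 0.85498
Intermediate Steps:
g(C, O) = √(C + O)
m(b) = 0
-31576/(-36932) + m(g(-3, 3))/(-38471) = -31576/(-36932) + 0/(-38471) = -31576*(-1/36932) + 0*(-1/38471) = 7894/9233 + 0 = 7894/9233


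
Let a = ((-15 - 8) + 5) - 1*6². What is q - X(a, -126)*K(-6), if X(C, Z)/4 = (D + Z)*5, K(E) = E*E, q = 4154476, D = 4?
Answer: 4242316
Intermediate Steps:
a = -54 (a = (-23 + 5) - 1*36 = -18 - 36 = -54)
K(E) = E²
X(C, Z) = 80 + 20*Z (X(C, Z) = 4*((4 + Z)*5) = 4*(20 + 5*Z) = 80 + 20*Z)
q - X(a, -126)*K(-6) = 4154476 - (80 + 20*(-126))*(-6)² = 4154476 - (80 - 2520)*36 = 4154476 - (-2440)*36 = 4154476 - 1*(-87840) = 4154476 + 87840 = 4242316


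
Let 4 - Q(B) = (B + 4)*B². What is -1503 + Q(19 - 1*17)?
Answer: -1523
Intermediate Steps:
Q(B) = 4 - B²*(4 + B) (Q(B) = 4 - (B + 4)*B² = 4 - (4 + B)*B² = 4 - B²*(4 + B))
-1503 + Q(19 - 1*17) = -1503 + (4 - (19 - 1*17)³ - 4*(19 - 1*17)²) = -1503 + (4 - (19 - 17)³ - 4*(19 - 17)²) = -1503 + (4 - 1*2³ - 4*2²) = -1503 + (4 - 1*8 - 4*4) = -1503 + (4 - 8 - 16) = -1503 - 20 = -1523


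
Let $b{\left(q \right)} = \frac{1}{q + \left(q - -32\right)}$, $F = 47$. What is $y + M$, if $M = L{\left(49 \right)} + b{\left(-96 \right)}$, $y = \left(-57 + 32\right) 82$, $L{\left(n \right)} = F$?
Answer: $- \frac{320481}{160} \approx -2003.0$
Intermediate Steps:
$L{\left(n \right)} = 47$
$b{\left(q \right)} = \frac{1}{32 + 2 q}$ ($b{\left(q \right)} = \frac{1}{q + \left(q + 32\right)} = \frac{1}{q + \left(32 + q\right)} = \frac{1}{32 + 2 q}$)
$y = -2050$ ($y = \left(-25\right) 82 = -2050$)
$M = \frac{7519}{160}$ ($M = 47 + \frac{1}{2 \left(16 - 96\right)} = 47 + \frac{1}{2 \left(-80\right)} = 47 + \frac{1}{2} \left(- \frac{1}{80}\right) = 47 - \frac{1}{160} = \frac{7519}{160} \approx 46.994$)
$y + M = -2050 + \frac{7519}{160} = - \frac{320481}{160}$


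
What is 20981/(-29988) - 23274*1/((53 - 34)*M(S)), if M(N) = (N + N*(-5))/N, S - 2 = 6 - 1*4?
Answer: 174086539/569772 ≈ 305.54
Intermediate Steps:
S = 4 (S = 2 + (6 - 1*4) = 2 + (6 - 4) = 2 + 2 = 4)
M(N) = -4 (M(N) = (N - 5*N)/N = (-4*N)/N = -4)
20981/(-29988) - 23274*1/((53 - 34)*M(S)) = 20981/(-29988) - 23274*(-1/(4*(53 - 34))) = 20981*(-1/29988) - 23274/((-4*19)) = -20981/29988 - 23274/(-76) = -20981/29988 - 23274*(-1/76) = -20981/29988 + 11637/38 = 174086539/569772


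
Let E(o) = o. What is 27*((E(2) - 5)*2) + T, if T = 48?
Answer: -114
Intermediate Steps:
27*((E(2) - 5)*2) + T = 27*((2 - 5)*2) + 48 = 27*(-3*2) + 48 = 27*(-6) + 48 = -162 + 48 = -114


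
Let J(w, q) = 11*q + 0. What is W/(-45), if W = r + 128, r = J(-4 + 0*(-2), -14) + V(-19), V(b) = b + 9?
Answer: 4/5 ≈ 0.80000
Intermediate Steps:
J(w, q) = 11*q
V(b) = 9 + b
r = -164 (r = 11*(-14) + (9 - 19) = -154 - 10 = -164)
W = -36 (W = -164 + 128 = -36)
W/(-45) = -36/(-45) = -36*(-1/45) = 4/5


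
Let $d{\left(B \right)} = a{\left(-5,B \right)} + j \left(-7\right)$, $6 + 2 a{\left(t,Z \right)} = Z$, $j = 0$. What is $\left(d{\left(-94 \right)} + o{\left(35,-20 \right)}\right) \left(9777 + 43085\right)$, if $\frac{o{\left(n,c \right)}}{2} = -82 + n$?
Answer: $-7612128$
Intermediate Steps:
$a{\left(t,Z \right)} = -3 + \frac{Z}{2}$
$d{\left(B \right)} = -3 + \frac{B}{2}$ ($d{\left(B \right)} = \left(-3 + \frac{B}{2}\right) + 0 \left(-7\right) = \left(-3 + \frac{B}{2}\right) + 0 = -3 + \frac{B}{2}$)
$o{\left(n,c \right)} = -164 + 2 n$ ($o{\left(n,c \right)} = 2 \left(-82 + n\right) = -164 + 2 n$)
$\left(d{\left(-94 \right)} + o{\left(35,-20 \right)}\right) \left(9777 + 43085\right) = \left(\left(-3 + \frac{1}{2} \left(-94\right)\right) + \left(-164 + 2 \cdot 35\right)\right) \left(9777 + 43085\right) = \left(\left(-3 - 47\right) + \left(-164 + 70\right)\right) 52862 = \left(-50 - 94\right) 52862 = \left(-144\right) 52862 = -7612128$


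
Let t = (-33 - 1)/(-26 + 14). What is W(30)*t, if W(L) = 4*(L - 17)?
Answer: 442/3 ≈ 147.33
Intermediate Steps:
t = 17/6 (t = -34/(-12) = -34*(-1/12) = 17/6 ≈ 2.8333)
W(L) = -68 + 4*L (W(L) = 4*(-17 + L) = -68 + 4*L)
W(30)*t = (-68 + 4*30)*(17/6) = (-68 + 120)*(17/6) = 52*(17/6) = 442/3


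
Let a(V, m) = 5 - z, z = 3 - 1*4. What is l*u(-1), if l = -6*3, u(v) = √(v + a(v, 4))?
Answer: -18*√5 ≈ -40.249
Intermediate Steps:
z = -1 (z = 3 - 4 = -1)
a(V, m) = 6 (a(V, m) = 5 - 1*(-1) = 5 + 1 = 6)
u(v) = √(6 + v) (u(v) = √(v + 6) = √(6 + v))
l = -18
l*u(-1) = -18*√(6 - 1) = -18*√5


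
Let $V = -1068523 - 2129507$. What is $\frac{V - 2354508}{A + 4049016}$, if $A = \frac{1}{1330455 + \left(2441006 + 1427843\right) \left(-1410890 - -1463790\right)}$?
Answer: $- \frac{1136401541997454590}{828685553520275881} \approx -1.3713$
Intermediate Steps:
$V = -3198030$
$A = \frac{1}{204663442555}$ ($A = \frac{1}{1330455 + 3868849 \left(-1410890 + 1463790\right)} = \frac{1}{1330455 + 3868849 \cdot 52900} = \frac{1}{1330455 + 204662112100} = \frac{1}{204663442555} \approx 4.8861 \cdot 10^{-12}$)
$\frac{V - 2354508}{A + 4049016} = \frac{-3198030 - 2354508}{\frac{1}{204663442555} + 4049016} = \frac{-3198030 - 2354508}{\frac{828685553520275881}{204663442555}} = \left(-3198030 - 2354508\right) \frac{204663442555}{828685553520275881} = \left(-5552538\right) \frac{204663442555}{828685553520275881} = - \frac{1136401541997454590}{828685553520275881}$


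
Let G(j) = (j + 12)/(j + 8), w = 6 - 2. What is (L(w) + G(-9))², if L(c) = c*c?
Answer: 169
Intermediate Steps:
w = 4
L(c) = c²
G(j) = (12 + j)/(8 + j)
(L(w) + G(-9))² = (4² + (12 - 9)/(8 - 9))² = (16 + 3/(-1))² = (16 - 1*3)² = (16 - 3)² = 13² = 169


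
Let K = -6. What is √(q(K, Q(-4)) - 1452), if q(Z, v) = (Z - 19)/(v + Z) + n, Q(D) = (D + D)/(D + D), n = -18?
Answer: I*√1465 ≈ 38.275*I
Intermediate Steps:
Q(D) = 1 (Q(D) = (2*D)/((2*D)) = (2*D)*(1/(2*D)) = 1)
q(Z, v) = -18 + (-19 + Z)/(Z + v) (q(Z, v) = (Z - 19)/(v + Z) - 18 = (-19 + Z)/(Z + v) - 18 = -18 + (-19 + Z)/(Z + v))
√(q(K, Q(-4)) - 1452) = √((-19 - 18*1 - 17*(-6))/(-6 + 1) - 1452) = √((-19 - 18 + 102)/(-5) - 1452) = √(-⅕*65 - 1452) = √(-13 - 1452) = √(-1465) = I*√1465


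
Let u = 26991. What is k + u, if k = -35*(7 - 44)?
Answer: 28286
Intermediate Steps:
k = 1295 (k = -35*(-37) = 1295)
k + u = 1295 + 26991 = 28286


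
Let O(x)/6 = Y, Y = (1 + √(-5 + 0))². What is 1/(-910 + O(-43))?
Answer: -I/(12*√5 + 934*I) ≈ -0.0010698 - 3.0734e-5*I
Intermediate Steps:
Y = (1 + I*√5)² (Y = (1 + √(-5))² = (1 + I*√5)² ≈ -4.0 + 4.4721*I)
O(x) = 6*(1 + I*√5)²
1/(-910 + O(-43)) = 1/(-910 + (-24 + 12*I*√5)) = 1/(-934 + 12*I*√5)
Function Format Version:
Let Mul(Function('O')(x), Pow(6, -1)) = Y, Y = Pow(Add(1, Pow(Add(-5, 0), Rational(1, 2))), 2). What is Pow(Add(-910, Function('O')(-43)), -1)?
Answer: Mul(-1, I, Pow(Add(Mul(12, Pow(5, Rational(1, 2))), Mul(934, I)), -1)) ≈ Add(-0.0010698, Mul(-3.0734e-5, I))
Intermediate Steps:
Y = Pow(Add(1, Mul(I, Pow(5, Rational(1, 2)))), 2) (Y = Pow(Add(1, Pow(-5, Rational(1, 2))), 2) = Pow(Add(1, Mul(I, Pow(5, Rational(1, 2)))), 2) ≈ Add(-4.0000, Mul(4.4721, I)))
Function('O')(x) = Mul(6, Pow(Add(1, Mul(I, Pow(5, Rational(1, 2)))), 2))
Pow(Add(-910, Function('O')(-43)), -1) = Pow(Add(-910, Add(-24, Mul(12, I, Pow(5, Rational(1, 2))))), -1) = Pow(Add(-934, Mul(12, I, Pow(5, Rational(1, 2)))), -1)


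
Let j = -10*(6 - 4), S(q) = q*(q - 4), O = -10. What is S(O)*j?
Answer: -2800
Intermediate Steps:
S(q) = q*(-4 + q)
j = -20 (j = -10*2 = -20)
S(O)*j = -10*(-4 - 10)*(-20) = -10*(-14)*(-20) = 140*(-20) = -2800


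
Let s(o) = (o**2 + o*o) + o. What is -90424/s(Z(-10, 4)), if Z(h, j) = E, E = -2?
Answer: -45212/3 ≈ -15071.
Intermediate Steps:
Z(h, j) = -2
s(o) = o + 2*o**2 (s(o) = (o**2 + o**2) + o = 2*o**2 + o = o + 2*o**2)
-90424/s(Z(-10, 4)) = -90424*(-1/(2*(1 + 2*(-2)))) = -90424*(-1/(2*(1 - 4))) = -90424/((-2*(-3))) = -90424/6 = -90424*1/6 = -45212/3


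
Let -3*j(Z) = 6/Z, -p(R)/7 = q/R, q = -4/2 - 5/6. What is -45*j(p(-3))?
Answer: -1620/119 ≈ -13.613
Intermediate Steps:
q = -17/6 (q = -4*½ - 5*⅙ = -2 - ⅚ = -17/6 ≈ -2.8333)
p(R) = 119/(6*R) (p(R) = -(-119)/(6*R) = 119/(6*R))
j(Z) = -2/Z
-45*j(p(-3)) = -(-90)/((119/6)/(-3)) = -(-90)/((119/6)*(-⅓)) = -(-90)/(-119/18) = -(-90)*(-18)/119 = -45*36/119 = -1620/119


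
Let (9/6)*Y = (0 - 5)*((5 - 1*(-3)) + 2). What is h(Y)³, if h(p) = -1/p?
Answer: 27/1000000 ≈ 2.7000e-5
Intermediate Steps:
Y = -100/3 (Y = 2*((0 - 5)*((5 - 1*(-3)) + 2))/3 = 2*(-5*((5 + 3) + 2))/3 = 2*(-5*(8 + 2))/3 = 2*(-5*10)/3 = (⅔)*(-50) = -100/3 ≈ -33.333)
h(Y)³ = (-1/(-100/3))³ = (-1*(-3/100))³ = (3/100)³ = 27/1000000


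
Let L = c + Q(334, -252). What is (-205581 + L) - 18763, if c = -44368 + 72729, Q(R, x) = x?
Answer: -196235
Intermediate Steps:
c = 28361
L = 28109 (L = 28361 - 252 = 28109)
(-205581 + L) - 18763 = (-205581 + 28109) - 18763 = -177472 - 18763 = -196235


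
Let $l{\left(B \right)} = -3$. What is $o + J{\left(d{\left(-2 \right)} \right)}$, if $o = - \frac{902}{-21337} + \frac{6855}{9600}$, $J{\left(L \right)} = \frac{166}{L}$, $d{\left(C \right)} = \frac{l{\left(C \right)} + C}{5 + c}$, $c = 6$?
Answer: $- \frac{4976726047}{13655680} \approx -364.44$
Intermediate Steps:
$d{\left(C \right)} = - \frac{3}{11} + \frac{C}{11}$ ($d{\left(C \right)} = \frac{-3 + C}{5 + 6} = \frac{-3 + C}{11} = \left(-3 + C\right) \frac{1}{11} = - \frac{3}{11} + \frac{C}{11}$)
$o = \frac{10328289}{13655680}$ ($o = \left(-902\right) \left(- \frac{1}{21337}\right) + 6855 \cdot \frac{1}{9600} = \frac{902}{21337} + \frac{457}{640} = \frac{10328289}{13655680} \approx 0.75634$)
$o + J{\left(d{\left(-2 \right)} \right)} = \frac{10328289}{13655680} + \frac{166}{- \frac{3}{11} + \frac{1}{11} \left(-2\right)} = \frac{10328289}{13655680} + \frac{166}{- \frac{3}{11} - \frac{2}{11}} = \frac{10328289}{13655680} + \frac{166}{- \frac{5}{11}} = \frac{10328289}{13655680} + 166 \left(- \frac{11}{5}\right) = \frac{10328289}{13655680} - \frac{1826}{5} = - \frac{4976726047}{13655680}$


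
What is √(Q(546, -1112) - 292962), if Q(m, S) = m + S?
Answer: 2*I*√73382 ≈ 541.78*I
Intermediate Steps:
Q(m, S) = S + m
√(Q(546, -1112) - 292962) = √((-1112 + 546) - 292962) = √(-566 - 292962) = √(-293528) = 2*I*√73382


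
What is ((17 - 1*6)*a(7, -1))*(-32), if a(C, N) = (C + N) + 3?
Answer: -3168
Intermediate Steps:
a(C, N) = 3 + C + N
((17 - 1*6)*a(7, -1))*(-32) = ((17 - 1*6)*(3 + 7 - 1))*(-32) = ((17 - 6)*9)*(-32) = (11*9)*(-32) = 99*(-32) = -3168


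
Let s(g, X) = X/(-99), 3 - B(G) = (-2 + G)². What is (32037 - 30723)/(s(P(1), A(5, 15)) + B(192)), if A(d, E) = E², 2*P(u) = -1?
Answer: -2409/66182 ≈ -0.036400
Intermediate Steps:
B(G) = 3 - (-2 + G)²
P(u) = -½ (P(u) = (½)*(-1) = -½)
s(g, X) = -X/99 (s(g, X) = X*(-1/99) = -X/99)
(32037 - 30723)/(s(P(1), A(5, 15)) + B(192)) = (32037 - 30723)/(-1/99*15² + (3 - (-2 + 192)²)) = 1314/(-1/99*225 + (3 - 1*190²)) = 1314/(-25/11 + (3 - 1*36100)) = 1314/(-25/11 + (3 - 36100)) = 1314/(-25/11 - 36097) = 1314/(-397092/11) = 1314*(-11/397092) = -2409/66182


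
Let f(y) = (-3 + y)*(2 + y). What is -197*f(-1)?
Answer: 788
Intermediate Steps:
-197*f(-1) = -197*(-6 + (-1)**2 - 1*(-1)) = -197*(-6 + 1 + 1) = -197*(-4) = 788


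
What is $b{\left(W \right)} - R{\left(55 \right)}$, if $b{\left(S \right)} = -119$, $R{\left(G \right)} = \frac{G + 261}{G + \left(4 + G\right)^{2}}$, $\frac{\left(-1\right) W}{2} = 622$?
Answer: $- \frac{105275}{884} \approx -119.09$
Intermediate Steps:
$W = -1244$ ($W = \left(-2\right) 622 = -1244$)
$R{\left(G \right)} = \frac{261 + G}{G + \left(4 + G\right)^{2}}$
$b{\left(W \right)} - R{\left(55 \right)} = -119 - \frac{261 + 55}{55 + \left(4 + 55\right)^{2}} = -119 - \frac{1}{55 + 59^{2}} \cdot 316 = -119 - \frac{1}{55 + 3481} \cdot 316 = -119 - \frac{1}{3536} \cdot 316 = -119 - \frac{79}{884} = - \frac{105275}{884}$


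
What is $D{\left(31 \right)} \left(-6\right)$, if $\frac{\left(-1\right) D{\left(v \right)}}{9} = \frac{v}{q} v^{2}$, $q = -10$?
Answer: $- \frac{804357}{5} \approx -1.6087 \cdot 10^{5}$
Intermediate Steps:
$D{\left(v \right)} = \frac{9 v^{3}}{10}$ ($D{\left(v \right)} = - 9 \frac{v}{-10} v^{2} = - 9 v \left(- \frac{1}{10}\right) v^{2} = - 9 - \frac{v}{10} v^{2} = - 9 \left(- \frac{v^{3}}{10}\right) = \frac{9 v^{3}}{10}$)
$D{\left(31 \right)} \left(-6\right) = \frac{9 \cdot 31^{3}}{10} \left(-6\right) = \frac{9}{10} \cdot 29791 \left(-6\right) = \frac{268119}{10} \left(-6\right) = - \frac{804357}{5}$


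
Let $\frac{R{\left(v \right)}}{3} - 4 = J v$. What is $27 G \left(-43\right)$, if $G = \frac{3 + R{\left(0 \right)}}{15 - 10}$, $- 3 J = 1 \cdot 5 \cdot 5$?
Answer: $-3483$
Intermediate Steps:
$J = - \frac{25}{3}$ ($J = - \frac{1 \cdot 5 \cdot 5}{3} = - \frac{1 \cdot 25}{3} = \left(- \frac{1}{3}\right) 25 = - \frac{25}{3} \approx -8.3333$)
$R{\left(v \right)} = 12 - 25 v$ ($R{\left(v \right)} = 12 + 3 \left(- \frac{25 v}{3}\right) = 12 - 25 v$)
$G = 3$ ($G = \frac{3 + \left(12 - 0\right)}{15 - 10} = \frac{3 + \left(12 + 0\right)}{5} = \left(3 + 12\right) \frac{1}{5} = 15 \cdot \frac{1}{5} = 3$)
$27 G \left(-43\right) = 27 \cdot 3 \left(-43\right) = 81 \left(-43\right) = -3483$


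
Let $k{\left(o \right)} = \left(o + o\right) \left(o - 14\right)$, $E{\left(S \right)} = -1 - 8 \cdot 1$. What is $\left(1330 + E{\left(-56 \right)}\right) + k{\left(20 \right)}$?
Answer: $1561$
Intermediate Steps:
$E{\left(S \right)} = -9$ ($E{\left(S \right)} = -1 - 8 = -9$)
$k{\left(o \right)} = 2 o \left(-14 + o\right)$
$\left(1330 + E{\left(-56 \right)}\right) + k{\left(20 \right)} = \left(1330 - 9\right) + 2 \cdot 20 \left(-14 + 20\right) = 1321 + 2 \cdot 20 \cdot 6 = 1321 + 240 = 1561$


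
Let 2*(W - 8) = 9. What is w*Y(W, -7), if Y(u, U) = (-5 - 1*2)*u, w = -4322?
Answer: 378175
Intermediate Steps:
W = 25/2 (W = 8 + (1/2)*9 = 8 + 9/2 = 25/2 ≈ 12.500)
Y(u, U) = -7*u (Y(u, U) = (-5 - 2)*u = -7*u)
w*Y(W, -7) = -(-30254)*25/2 = -4322*(-175/2) = 378175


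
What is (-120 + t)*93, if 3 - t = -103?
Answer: -1302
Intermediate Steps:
t = 106 (t = 3 - 1*(-103) = 3 + 103 = 106)
(-120 + t)*93 = (-120 + 106)*93 = -14*93 = -1302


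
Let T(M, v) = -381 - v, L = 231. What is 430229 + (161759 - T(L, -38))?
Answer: 592331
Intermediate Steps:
430229 + (161759 - T(L, -38)) = 430229 + (161759 - (-381 - 1*(-38))) = 430229 + (161759 - (-381 + 38)) = 430229 + (161759 - 1*(-343)) = 430229 + (161759 + 343) = 430229 + 162102 = 592331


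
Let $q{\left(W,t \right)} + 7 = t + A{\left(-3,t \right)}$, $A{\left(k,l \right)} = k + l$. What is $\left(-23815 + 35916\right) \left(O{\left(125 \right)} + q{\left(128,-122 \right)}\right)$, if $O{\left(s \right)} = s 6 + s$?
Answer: $7514721$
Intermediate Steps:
$O{\left(s \right)} = 7 s$ ($O{\left(s \right)} = 6 s + s = 7 s$)
$q{\left(W,t \right)} = -10 + 2 t$ ($q{\left(W,t \right)} = -7 + \left(t + \left(-3 + t\right)\right) = -7 + \left(-3 + 2 t\right) = -10 + 2 t$)
$\left(-23815 + 35916\right) \left(O{\left(125 \right)} + q{\left(128,-122 \right)}\right) = \left(-23815 + 35916\right) \left(7 \cdot 125 + \left(-10 + 2 \left(-122\right)\right)\right) = 12101 \left(875 - 254\right) = 12101 \cdot 621 = 7514721$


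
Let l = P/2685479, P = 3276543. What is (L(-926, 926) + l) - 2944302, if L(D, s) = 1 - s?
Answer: -7909341982190/2685479 ≈ -2.9452e+6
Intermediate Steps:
l = 3276543/2685479 ≈ 1.2201
(L(-926, 926) + l) - 2944302 = ((1 - 1*926) + 3276543/2685479) - 2944302 = ((1 - 926) + 3276543/2685479) - 2944302 = (-925 + 3276543/2685479) - 2944302 = -2480791532/2685479 - 2944302 = -7909341982190/2685479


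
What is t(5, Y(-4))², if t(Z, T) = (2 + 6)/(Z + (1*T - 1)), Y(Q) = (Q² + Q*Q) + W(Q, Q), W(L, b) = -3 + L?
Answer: 64/841 ≈ 0.076100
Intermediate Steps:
Y(Q) = -3 + Q + 2*Q² (Y(Q) = (Q² + Q*Q) + (-3 + Q) = (Q² + Q²) + (-3 + Q) = 2*Q² + (-3 + Q) = -3 + Q + 2*Q²)
t(Z, T) = 8/(-1 + T + Z) (t(Z, T) = 8/(Z + (T - 1)) = 8/(Z + (-1 + T)) = 8/(-1 + T + Z))
t(5, Y(-4))² = (8/(-1 + (-3 - 4 + 2*(-4)²) + 5))² = (8/(-1 + (-3 - 4 + 2*16) + 5))² = (8/(-1 + (-3 - 4 + 32) + 5))² = (8/(-1 + 25 + 5))² = (8/29)² = 64/841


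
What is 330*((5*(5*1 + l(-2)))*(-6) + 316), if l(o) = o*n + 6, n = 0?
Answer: -4620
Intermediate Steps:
l(o) = 6 (l(o) = o*0 + 6 = 0 + 6 = 6)
330*((5*(5*1 + l(-2)))*(-6) + 316) = 330*((5*(5*1 + 6))*(-6) + 316) = 330*((5*(5 + 6))*(-6) + 316) = 330*((5*11)*(-6) + 316) = 330*(55*(-6) + 316) = 330*(-330 + 316) = 330*(-14) = -4620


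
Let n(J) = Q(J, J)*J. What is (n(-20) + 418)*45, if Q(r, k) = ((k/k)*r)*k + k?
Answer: -323190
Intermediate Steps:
Q(r, k) = k + k*r (Q(r, k) = (1*r)*k + k = r*k + k = k*r + k = k + k*r)
n(J) = J²*(1 + J) (n(J) = (J*(1 + J))*J = J²*(1 + J))
(n(-20) + 418)*45 = ((-20)²*(1 - 20) + 418)*45 = (400*(-19) + 418)*45 = (-7600 + 418)*45 = -7182*45 = -323190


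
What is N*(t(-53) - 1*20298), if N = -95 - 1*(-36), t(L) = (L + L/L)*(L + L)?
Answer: 872374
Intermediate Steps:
t(L) = 2*L*(1 + L) (t(L) = (L + 1)*(2*L) = (1 + L)*(2*L) = 2*L*(1 + L))
N = -59 (N = -95 + 36 = -59)
N*(t(-53) - 1*20298) = -59*(2*(-53)*(1 - 53) - 1*20298) = -59*(2*(-53)*(-52) - 20298) = -59*(5512 - 20298) = -59*(-14786) = 872374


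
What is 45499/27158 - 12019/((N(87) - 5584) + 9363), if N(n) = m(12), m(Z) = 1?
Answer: -11030413/7332660 ≈ -1.5043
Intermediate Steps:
N(n) = 1
45499/27158 - 12019/((N(87) - 5584) + 9363) = 45499/27158 - 12019/((1 - 5584) + 9363) = 45499*(1/27158) - 12019/(-5583 + 9363) = 45499/27158 - 12019/3780 = 45499/27158 - 12019*1/3780 = 45499/27158 - 1717/540 = -11030413/7332660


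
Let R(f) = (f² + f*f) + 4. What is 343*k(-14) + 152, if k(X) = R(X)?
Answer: 135980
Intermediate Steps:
R(f) = 4 + 2*f² (R(f) = (f² + f²) + 4 = 2*f² + 4 = 4 + 2*f²)
k(X) = 4 + 2*X²
343*k(-14) + 152 = 343*(4 + 2*(-14)²) + 152 = 343*(4 + 2*196) + 152 = 343*(4 + 392) + 152 = 343*396 + 152 = 135828 + 152 = 135980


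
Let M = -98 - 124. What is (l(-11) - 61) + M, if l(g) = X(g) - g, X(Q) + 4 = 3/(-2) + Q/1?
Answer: -577/2 ≈ -288.50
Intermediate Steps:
X(Q) = -11/2 + Q (X(Q) = -4 + (3/(-2) + Q/1) = -4 + (3*(-1/2) + Q*1) = -4 + (-3/2 + Q) = -11/2 + Q)
M = -222
l(g) = -11/2 (l(g) = (-11/2 + g) - g = -11/2)
(l(-11) - 61) + M = (-11/2 - 61) - 222 = -133/2 - 222 = -577/2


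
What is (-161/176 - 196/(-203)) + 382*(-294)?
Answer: -573219773/5104 ≈ -1.1231e+5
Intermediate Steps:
(-161/176 - 196/(-203)) + 382*(-294) = (-161*1/176 - 196*(-1/203)) - 112308 = (-161/176 + 28/29) - 112308 = 259/5104 - 112308 = -573219773/5104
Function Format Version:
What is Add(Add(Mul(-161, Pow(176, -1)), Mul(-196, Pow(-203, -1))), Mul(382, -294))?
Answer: Rational(-573219773, 5104) ≈ -1.1231e+5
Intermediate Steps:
Add(Add(Mul(-161, Pow(176, -1)), Mul(-196, Pow(-203, -1))), Mul(382, -294)) = Add(Add(Mul(-161, Rational(1, 176)), Mul(-196, Rational(-1, 203))), -112308) = Add(Add(Rational(-161, 176), Rational(28, 29)), -112308) = Add(Rational(259, 5104), -112308) = Rational(-573219773, 5104)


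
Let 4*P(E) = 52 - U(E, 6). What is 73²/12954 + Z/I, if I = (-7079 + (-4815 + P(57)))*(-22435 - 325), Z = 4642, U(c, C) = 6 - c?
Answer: 719768456599/1749576113490 ≈ 0.41140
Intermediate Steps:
P(E) = 23/2 + E/4 (P(E) = (52 - (6 - E))/4 = (52 + (-6 + E))/4 = (46 + E)/4 = 23/2 + E/4)
I = 270121370 (I = (-7079 + (-4815 + (23/2 + (¼)*57)))*(-22435 - 325) = (-7079 + (-4815 + (23/2 + 57/4)))*(-22760) = (-7079 + (-4815 + 103/4))*(-22760) = (-7079 - 19157/4)*(-22760) = -47473/4*(-22760) = 270121370)
73²/12954 + Z/I = 73²/12954 + 4642/270121370 = 5329*(1/12954) + 4642*(1/270121370) = 5329/12954 + 2321/135060685 = 719768456599/1749576113490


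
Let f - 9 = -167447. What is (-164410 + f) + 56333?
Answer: -275515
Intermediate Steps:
f = -167438 (f = 9 - 167447 = -167438)
(-164410 + f) + 56333 = (-164410 - 167438) + 56333 = -331848 + 56333 = -275515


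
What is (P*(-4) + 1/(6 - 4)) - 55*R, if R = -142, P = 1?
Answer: 15613/2 ≈ 7806.5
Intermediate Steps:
(P*(-4) + 1/(6 - 4)) - 55*R = (1*(-4) + 1/(6 - 4)) - 55*(-142) = (-4 + 1/2) + 7810 = (-4 + ½) + 7810 = -7/2 + 7810 = 15613/2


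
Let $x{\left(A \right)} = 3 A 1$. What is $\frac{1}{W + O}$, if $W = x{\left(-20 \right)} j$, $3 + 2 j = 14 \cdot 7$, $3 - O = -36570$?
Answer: $\frac{1}{33723} \approx 2.9653 \cdot 10^{-5}$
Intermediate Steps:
$x{\left(A \right)} = 3 A$
$O = 36573$ ($O = 3 - -36570 = 3 + 36570 = 36573$)
$j = \frac{95}{2}$ ($j = - \frac{3}{2} + \frac{14 \cdot 7}{2} = - \frac{3}{2} + \frac{1}{2} \cdot 98 = - \frac{3}{2} + 49 = \frac{95}{2} \approx 47.5$)
$W = -2850$ ($W = 3 \left(-20\right) \frac{95}{2} = \left(-60\right) \frac{95}{2} = -2850$)
$\frac{1}{W + O} = \frac{1}{-2850 + 36573} = \frac{1}{33723}$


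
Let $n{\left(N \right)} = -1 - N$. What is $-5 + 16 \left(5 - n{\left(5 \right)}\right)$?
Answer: $171$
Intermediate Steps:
$-5 + 16 \left(5 - n{\left(5 \right)}\right) = -5 + 16 \left(5 - \left(-1 - 5\right)\right) = -5 + 16 \left(5 - -6\right) = -5 + 16 \left(5 + 6\right) = -5 + 16 \cdot 11 = -5 + 176 = 171$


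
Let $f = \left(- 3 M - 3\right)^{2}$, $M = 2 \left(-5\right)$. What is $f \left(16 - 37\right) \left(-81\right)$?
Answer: $1240029$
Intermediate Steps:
$M = -10$
$f = 729$ ($f = \left(\left(-3\right) \left(-10\right) - 3\right)^{2} = \left(30 - 3\right)^{2} = 27^{2} = 729$)
$f \left(16 - 37\right) \left(-81\right) = 729 \left(16 - 37\right) \left(-81\right) = 729 \left(-21\right) \left(-81\right) = \left(-15309\right) \left(-81\right) = 1240029$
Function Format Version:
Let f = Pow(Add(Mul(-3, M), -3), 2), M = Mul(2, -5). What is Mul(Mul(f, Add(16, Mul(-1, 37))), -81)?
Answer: 1240029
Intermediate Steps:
M = -10
f = 729 (f = Pow(Add(Mul(-3, -10), -3), 2) = Pow(Add(30, -3), 2) = Pow(27, 2) = 729)
Mul(Mul(f, Add(16, Mul(-1, 37))), -81) = Mul(Mul(729, Add(16, Mul(-1, 37))), -81) = Mul(Mul(729, Add(16, -37)), -81) = Mul(Mul(729, -21), -81) = Mul(-15309, -81) = 1240029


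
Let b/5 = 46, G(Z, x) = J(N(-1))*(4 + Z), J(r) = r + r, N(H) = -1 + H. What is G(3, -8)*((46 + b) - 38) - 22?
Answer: -6686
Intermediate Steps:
J(r) = 2*r
G(Z, x) = -16 - 4*Z (G(Z, x) = (2*(-1 - 1))*(4 + Z) = (2*(-2))*(4 + Z) = -4*(4 + Z) = -16 - 4*Z)
b = 230 (b = 5*46 = 230)
G(3, -8)*((46 + b) - 38) - 22 = (-16 - 4*3)*((46 + 230) - 38) - 22 = (-16 - 12)*(276 - 38) - 22 = -28*238 - 22 = -6664 - 22 = -6686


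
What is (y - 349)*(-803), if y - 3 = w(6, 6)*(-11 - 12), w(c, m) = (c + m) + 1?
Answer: 517935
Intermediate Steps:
w(c, m) = 1 + c + m
y = -296 (y = 3 + (1 + 6 + 6)*(-11 - 12) = 3 + 13*(-23) = 3 - 299 = -296)
(y - 349)*(-803) = (-296 - 349)*(-803) = -645*(-803) = 517935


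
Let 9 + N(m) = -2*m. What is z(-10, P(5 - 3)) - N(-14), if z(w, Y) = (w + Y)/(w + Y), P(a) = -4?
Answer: -18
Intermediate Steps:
N(m) = -9 - 2*m
z(w, Y) = 1 (z(w, Y) = (Y + w)/(Y + w) = 1)
z(-10, P(5 - 3)) - N(-14) = 1 - (-9 - 2*(-14)) = 1 - (-9 + 28) = 1 - 1*19 = 1 - 19 = -18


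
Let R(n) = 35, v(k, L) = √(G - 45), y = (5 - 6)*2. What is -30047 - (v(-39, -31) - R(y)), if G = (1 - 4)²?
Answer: -30012 - 6*I ≈ -30012.0 - 6.0*I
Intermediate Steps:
y = -2 (y = -1*2 = -2)
G = 9 (G = (-3)² = 9)
v(k, L) = 6*I (v(k, L) = √(9 - 45) = √(-36) = 6*I)
-30047 - (v(-39, -31) - R(y)) = -30047 - (6*I - 1*35) = -30047 - (6*I - 35) = -30047 - (-35 + 6*I) = -30047 + (35 - 6*I) = -30012 - 6*I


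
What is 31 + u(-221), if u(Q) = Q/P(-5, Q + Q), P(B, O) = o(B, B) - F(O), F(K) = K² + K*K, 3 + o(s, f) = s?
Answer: 12113037/390736 ≈ 31.001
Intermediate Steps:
o(s, f) = -3 + s
F(K) = 2*K² (F(K) = K² + K² = 2*K²)
P(B, O) = -3 + B - 2*O² (P(B, O) = (-3 + B) - 2*O² = -3 + B - 2*O²)
u(Q) = Q/(-8 - 8*Q²) (u(Q) = Q/(-3 - 5 - 2*(Q + Q)²) = Q/(-3 - 5 - 2*4*Q²) = Q/(-3 - 5 - 8*Q²) = Q/(-8 - 8*Q²))
31 + u(-221) = 31 - 1*(-221)/(8 + 8*(-221)²) = 31 - 1*(-221)/(8 + 8*48841) = 31 - 1*(-221)/(8 + 390728) = 31 - 1*(-221)/390736 = 31 - 1*(-221)*1/390736 = 31 + 221/390736 = 12113037/390736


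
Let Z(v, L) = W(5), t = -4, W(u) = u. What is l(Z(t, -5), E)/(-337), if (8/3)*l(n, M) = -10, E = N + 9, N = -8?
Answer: 15/1348 ≈ 0.011128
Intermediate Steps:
Z(v, L) = 5
E = 1 (E = -8 + 9 = 1)
l(n, M) = -15/4 (l(n, M) = (3/8)*(-10) = -15/4)
l(Z(t, -5), E)/(-337) = -15/4/(-337) = -15/4*(-1/337) = 15/1348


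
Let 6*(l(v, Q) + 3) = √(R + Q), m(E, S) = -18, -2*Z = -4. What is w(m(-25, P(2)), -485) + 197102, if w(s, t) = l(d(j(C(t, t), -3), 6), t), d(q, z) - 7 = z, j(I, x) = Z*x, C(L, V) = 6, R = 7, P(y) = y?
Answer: 197099 + I*√478/6 ≈ 1.971e+5 + 3.6439*I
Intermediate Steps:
Z = 2 (Z = -½*(-4) = 2)
j(I, x) = 2*x
d(q, z) = 7 + z
l(v, Q) = -3 + √(7 + Q)/6
w(s, t) = -3 + √(7 + t)/6
w(m(-25, P(2)), -485) + 197102 = (-3 + √(7 - 485)/6) + 197102 = (-3 + √(-478)/6) + 197102 = (-3 + (I*√478)/6) + 197102 = (-3 + I*√478/6) + 197102 = 197099 + I*√478/6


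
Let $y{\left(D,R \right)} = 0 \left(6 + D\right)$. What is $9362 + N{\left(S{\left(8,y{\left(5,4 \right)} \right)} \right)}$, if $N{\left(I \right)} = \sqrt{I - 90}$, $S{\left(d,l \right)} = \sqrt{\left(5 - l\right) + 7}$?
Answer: $9362 + \sqrt{-90 + 2 \sqrt{3}} \approx 9362.0 + 9.3025 i$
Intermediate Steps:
$y{\left(D,R \right)} = 0$
$S{\left(d,l \right)} = \sqrt{12 - l}$
$N{\left(I \right)} = \sqrt{-90 + I}$
$9362 + N{\left(S{\left(8,y{\left(5,4 \right)} \right)} \right)} = 9362 + \sqrt{-90 + \sqrt{12 - 0}} = 9362 + \sqrt{-90 + \sqrt{12 + 0}} = 9362 + \sqrt{-90 + \sqrt{12}} = 9362 + \sqrt{-90 + 2 \sqrt{3}}$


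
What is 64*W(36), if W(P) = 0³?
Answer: 0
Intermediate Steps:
W(P) = 0
64*W(36) = 64*0 = 0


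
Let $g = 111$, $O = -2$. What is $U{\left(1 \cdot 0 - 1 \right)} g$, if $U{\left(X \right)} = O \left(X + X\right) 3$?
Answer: $1332$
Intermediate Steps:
$U{\left(X \right)} = - 12 X$ ($U{\left(X \right)} = - 2 \left(X + X\right) 3 = - 2 \cdot 2 X 3 = - 4 X 3 = - 12 X$)
$U{\left(1 \cdot 0 - 1 \right)} g = - 12 \left(1 \cdot 0 - 1\right) 111 = - 12 \left(0 - 1\right) 111 = \left(-12\right) \left(-1\right) 111 = 12 \cdot 111 = 1332$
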